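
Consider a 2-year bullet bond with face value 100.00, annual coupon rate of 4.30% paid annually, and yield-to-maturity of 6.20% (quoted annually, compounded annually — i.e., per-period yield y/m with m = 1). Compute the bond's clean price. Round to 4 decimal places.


Coupon per period c = face * coupon_rate / m = 4.300000
Periods per year m = 1; per-period yield y/m = 0.062000
Number of cashflows N = 2
Cashflows (t years, CF_t, discount factor 1/(1+y/m)^(m*t), PV):
  t = 1.0000: CF_t = 4.300000, DF = 0.941620, PV = 4.048964
  t = 2.0000: CF_t = 104.300000, DF = 0.886647, PV = 92.477328
Price P = sum_t PV_t = 96.526293

Answer: Price = 96.5263


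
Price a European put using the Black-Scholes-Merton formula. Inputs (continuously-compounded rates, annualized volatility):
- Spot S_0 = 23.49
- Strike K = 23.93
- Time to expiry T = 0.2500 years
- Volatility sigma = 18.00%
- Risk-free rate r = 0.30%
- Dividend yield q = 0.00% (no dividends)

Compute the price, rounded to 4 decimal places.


Answer: Price = 1.0783

Derivation:
d1 = (ln(S/K) + (r - q + 0.5*sigma^2) * T) / (sigma * sqrt(T)) = -0.15286781
d2 = d1 - sigma * sqrt(T) = -0.24286781
exp(-rT) = 0.99925028; exp(-qT) = 1.00000000
P = K * exp(-rT) * N(-d2) - S_0 * exp(-qT) * N(-d1)
N(-d1) = 0.56074874; N(-d2) = 0.59594610
P = 23.9300 * 0.99925028 * 0.59594610 - 23.4900 * 1.00000000 * 0.56074874 = 1.0783


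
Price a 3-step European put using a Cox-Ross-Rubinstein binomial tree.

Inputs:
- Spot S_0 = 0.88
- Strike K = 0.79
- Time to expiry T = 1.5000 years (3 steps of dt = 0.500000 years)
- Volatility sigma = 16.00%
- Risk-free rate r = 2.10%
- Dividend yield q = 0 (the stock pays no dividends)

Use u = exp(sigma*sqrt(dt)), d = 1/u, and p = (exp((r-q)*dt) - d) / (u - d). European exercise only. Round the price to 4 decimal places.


Answer: Price = V(0,0) = 0.0191

Derivation:
dt = T/N = 0.500000
u = exp(sigma*sqrt(dt)) = 1.119785; d = 1/u = 0.893028
p = (exp((r-q)*dt) - d) / (u - d) = 0.518295
Discount per step: exp(-r*dt) = 0.989555
Stock lattice S(k, i) with i counting down-moves:
  k=0: S(0,0) = 0.8800
  k=1: S(1,0) = 0.9854; S(1,1) = 0.7859
  k=2: S(2,0) = 1.1034; S(2,1) = 0.8800; S(2,2) = 0.7018
  k=3: S(3,0) = 1.2356; S(3,1) = 0.9854; S(3,2) = 0.7859; S(3,3) = 0.6267
Terminal payoffs V(N, i) = max(K - S_T, 0):
  V(3,0) = 0.000000; V(3,1) = 0.000000; V(3,2) = 0.004135; V(3,3) = 0.163273
Backward induction: V(k, i) = exp(-r*dt) * [p * V(k+1, i) + (1-p) * V(k+1, i+1)].
  V(2,0) = exp(-r*dt) * [p*0.000000 + (1-p)*0.000000] = 0.000000
  V(2,1) = exp(-r*dt) * [p*0.000000 + (1-p)*0.004135] = 0.001971
  V(2,2) = exp(-r*dt) * [p*0.004135 + (1-p)*0.163273] = 0.079949
  V(1,0) = exp(-r*dt) * [p*0.000000 + (1-p)*0.001971] = 0.000940
  V(1,1) = exp(-r*dt) * [p*0.001971 + (1-p)*0.079949] = 0.039120
  V(0,0) = exp(-r*dt) * [p*0.000940 + (1-p)*0.039120] = 0.019130


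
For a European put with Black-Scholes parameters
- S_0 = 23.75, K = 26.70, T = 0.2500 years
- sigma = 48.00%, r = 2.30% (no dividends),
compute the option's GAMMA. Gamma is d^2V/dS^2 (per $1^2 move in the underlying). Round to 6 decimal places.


Answer: Gamma = 0.065972

Derivation:
d1 = -0.3438793122; d2 = -0.5838793122
phi(d1) = 0.3760380199; exp(-qT) = 1.0000000000; exp(-rT) = 0.9942664996
Gamma = exp(-qT) * phi(d1) / (S * sigma * sqrt(T)) = 1.0000000000 * 0.3760380199 / (23.7500 * 0.4800 * 0.5000000000) = 0.065972


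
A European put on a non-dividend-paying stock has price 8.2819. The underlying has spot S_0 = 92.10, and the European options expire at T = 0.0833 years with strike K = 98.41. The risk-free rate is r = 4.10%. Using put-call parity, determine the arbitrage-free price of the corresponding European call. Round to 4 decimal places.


Put-call parity: C - P = S_0 * exp(-qT) - K * exp(-rT).
S_0 * exp(-qT) = 92.1000 * 1.00000000 = 92.10000000
K * exp(-rT) = 98.4100 * 0.99659053 = 98.07447361
C = P + S*exp(-qT) - K*exp(-rT)
C = 8.2819 + 92.10000000 - 98.07447361 = 2.3074

Answer: Call price = 2.3074


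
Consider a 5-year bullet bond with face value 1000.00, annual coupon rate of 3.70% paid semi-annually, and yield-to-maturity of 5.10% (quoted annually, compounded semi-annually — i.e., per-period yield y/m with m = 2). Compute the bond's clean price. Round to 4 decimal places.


Coupon per period c = face * coupon_rate / m = 18.500000
Periods per year m = 2; per-period yield y/m = 0.025500
Number of cashflows N = 10
Cashflows (t years, CF_t, discount factor 1/(1+y/m)^(m*t), PV):
  t = 0.5000: CF_t = 18.500000, DF = 0.975134, PV = 18.039980
  t = 1.0000: CF_t = 18.500000, DF = 0.950886, PV = 17.591400
  t = 1.5000: CF_t = 18.500000, DF = 0.927242, PV = 17.153973
  t = 2.0000: CF_t = 18.500000, DF = 0.904185, PV = 16.727424
  t = 2.5000: CF_t = 18.500000, DF = 0.881702, PV = 16.311481
  t = 3.0000: CF_t = 18.500000, DF = 0.859777, PV = 15.905881
  t = 3.5000: CF_t = 18.500000, DF = 0.838398, PV = 15.510367
  t = 4.0000: CF_t = 18.500000, DF = 0.817551, PV = 15.124688
  t = 4.5000: CF_t = 18.500000, DF = 0.797222, PV = 14.748598
  t = 5.0000: CF_t = 1018.500000, DF = 0.777398, PV = 791.779743
Price P = sum_t PV_t = 938.893536

Answer: Price = 938.8935


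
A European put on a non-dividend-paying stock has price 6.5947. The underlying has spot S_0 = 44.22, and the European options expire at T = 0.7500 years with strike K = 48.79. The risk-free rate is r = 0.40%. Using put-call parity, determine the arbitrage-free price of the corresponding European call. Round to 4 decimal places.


Put-call parity: C - P = S_0 * exp(-qT) - K * exp(-rT).
S_0 * exp(-qT) = 44.2200 * 1.00000000 = 44.22000000
K * exp(-rT) = 48.7900 * 0.99700450 = 48.64384934
C = P + S*exp(-qT) - K*exp(-rT)
C = 6.5947 + 44.22000000 - 48.64384934 = 2.1709

Answer: Call price = 2.1709


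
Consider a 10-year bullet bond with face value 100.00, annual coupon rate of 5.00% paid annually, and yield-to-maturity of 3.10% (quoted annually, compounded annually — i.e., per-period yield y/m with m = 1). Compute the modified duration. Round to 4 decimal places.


Coupon per period c = face * coupon_rate / m = 5.000000
Periods per year m = 1; per-period yield y/m = 0.031000
Number of cashflows N = 10
Cashflows (t years, CF_t, discount factor 1/(1+y/m)^(m*t), PV):
  t = 1.0000: CF_t = 5.000000, DF = 0.969932, PV = 4.849661
  t = 2.0000: CF_t = 5.000000, DF = 0.940768, PV = 4.703841
  t = 3.0000: CF_t = 5.000000, DF = 0.912481, PV = 4.562407
  t = 4.0000: CF_t = 5.000000, DF = 0.885045, PV = 4.425225
  t = 5.0000: CF_t = 5.000000, DF = 0.858434, PV = 4.292168
  t = 6.0000: CF_t = 5.000000, DF = 0.832622, PV = 4.163111
  t = 7.0000: CF_t = 5.000000, DF = 0.807587, PV = 4.037935
  t = 8.0000: CF_t = 5.000000, DF = 0.783305, PV = 3.916523
  t = 9.0000: CF_t = 5.000000, DF = 0.759752, PV = 3.798761
  t = 10.0000: CF_t = 105.000000, DF = 0.736908, PV = 77.375354
Price P = sum_t PV_t = 116.124986
First compute Macaulay numerator sum_t t * PV_t:
  t * PV_t at t = 1.0000: 4.849661
  t * PV_t at t = 2.0000: 9.407683
  t * PV_t at t = 3.0000: 13.687220
  t * PV_t at t = 4.0000: 17.700899
  t * PV_t at t = 5.0000: 21.460838
  t * PV_t at t = 6.0000: 24.978667
  t * PV_t at t = 7.0000: 28.265547
  t * PV_t at t = 8.0000: 31.332184
  t * PV_t at t = 9.0000: 34.188853
  t * PV_t at t = 10.0000: 773.753535
Macaulay duration D = 959.625087 / 116.124986 = 8.263726
Modified duration = D / (1 + y/m) = 8.263726 / (1 + 0.031000) = 8.015253

Answer: Modified duration = 8.0153


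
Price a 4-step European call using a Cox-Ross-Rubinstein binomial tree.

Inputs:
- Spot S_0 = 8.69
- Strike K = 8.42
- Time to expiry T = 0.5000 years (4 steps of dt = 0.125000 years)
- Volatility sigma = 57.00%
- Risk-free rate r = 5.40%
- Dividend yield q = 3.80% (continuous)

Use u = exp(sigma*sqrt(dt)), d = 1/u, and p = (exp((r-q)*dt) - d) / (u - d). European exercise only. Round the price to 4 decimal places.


Answer: Price = V(0,0) = 1.4713

Derivation:
dt = T/N = 0.125000
u = exp(sigma*sqrt(dt)) = 1.223267; d = 1/u = 0.817483
p = (exp((r-q)*dt) - d) / (u - d) = 0.454722
Discount per step: exp(-r*dt) = 0.993273
Stock lattice S(k, i) with i counting down-moves:
  k=0: S(0,0) = 8.6900
  k=1: S(1,0) = 10.6302; S(1,1) = 7.1039
  k=2: S(2,0) = 13.0036; S(2,1) = 8.6900; S(2,2) = 5.8073
  k=3: S(3,0) = 15.9068; S(3,1) = 10.6302; S(3,2) = 7.1039; S(3,3) = 4.7474
  k=4: S(4,0) = 19.4583; S(4,1) = 13.0036; S(4,2) = 8.6900; S(4,3) = 5.8073; S(4,4) = 3.8809
Terminal payoffs V(N, i) = max(S_T - K, 0):
  V(4,0) = 11.038319; V(4,1) = 4.583568; V(4,2) = 0.270000; V(4,3) = 0.000000; V(4,4) = 0.000000
Backward induction: V(k, i) = exp(-r*dt) * [p * V(k+1, i) + (1-p) * V(k+1, i+1)].
  V(3,0) = exp(-r*dt) * [p*11.038319 + (1-p)*4.583568] = 7.468106
  V(3,1) = exp(-r*dt) * [p*4.583568 + (1-p)*0.270000] = 2.216463
  V(3,2) = exp(-r*dt) * [p*0.270000 + (1-p)*0.000000] = 0.121949
  V(3,3) = exp(-r*dt) * [p*0.000000 + (1-p)*0.000000] = 0.000000
  V(2,0) = exp(-r*dt) * [p*7.468106 + (1-p)*2.216463] = 4.573526
  V(2,1) = exp(-r*dt) * [p*2.216463 + (1-p)*0.121949] = 1.067143
  V(2,2) = exp(-r*dt) * [p*0.121949 + (1-p)*0.000000] = 0.055080
  V(1,0) = exp(-r*dt) * [p*4.573526 + (1-p)*1.067143] = 2.643668
  V(1,1) = exp(-r*dt) * [p*1.067143 + (1-p)*0.055080] = 0.511821
  V(0,0) = exp(-r*dt) * [p*2.643668 + (1-p)*0.511821] = 1.471254


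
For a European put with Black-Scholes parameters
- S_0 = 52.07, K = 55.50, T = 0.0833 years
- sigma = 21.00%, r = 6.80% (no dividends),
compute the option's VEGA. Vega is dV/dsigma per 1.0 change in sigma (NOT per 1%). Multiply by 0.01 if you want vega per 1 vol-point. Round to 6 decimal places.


d1 = -0.9287776134; d2 = -0.9893872660
phi(d1) = 0.2591748209; exp(-qT) = 1.0000000000; exp(-rT) = 0.9943516125
Vega = S * exp(-qT) * phi(d1) * sqrt(T) = 52.0700 * 1.0000000000 * 0.2591748209 * 0.2886173938 = 3.894959

Answer: Vega = 3.894959


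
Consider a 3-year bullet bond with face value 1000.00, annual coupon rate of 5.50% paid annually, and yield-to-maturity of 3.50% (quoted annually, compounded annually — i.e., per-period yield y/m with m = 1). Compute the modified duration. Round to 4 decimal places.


Answer: Modified duration = 2.7543

Derivation:
Coupon per period c = face * coupon_rate / m = 55.000000
Periods per year m = 1; per-period yield y/m = 0.035000
Number of cashflows N = 3
Cashflows (t years, CF_t, discount factor 1/(1+y/m)^(m*t), PV):
  t = 1.0000: CF_t = 55.000000, DF = 0.966184, PV = 53.140097
  t = 2.0000: CF_t = 55.000000, DF = 0.933511, PV = 51.343089
  t = 3.0000: CF_t = 1055.000000, DF = 0.901943, PV = 951.549554
Price P = sum_t PV_t = 1056.032740
First compute Macaulay numerator sum_t t * PV_t:
  t * PV_t at t = 1.0000: 53.140097
  t * PV_t at t = 2.0000: 102.686177
  t * PV_t at t = 3.0000: 2854.648663
Macaulay duration D = 3010.474937 / 1056.032740 = 2.850740
Modified duration = D / (1 + y/m) = 2.850740 / (1 + 0.035000) = 2.754338


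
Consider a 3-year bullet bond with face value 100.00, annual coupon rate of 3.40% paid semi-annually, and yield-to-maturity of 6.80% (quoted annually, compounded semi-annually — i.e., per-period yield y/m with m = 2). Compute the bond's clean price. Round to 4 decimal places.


Answer: Price = 90.9116

Derivation:
Coupon per period c = face * coupon_rate / m = 1.700000
Periods per year m = 2; per-period yield y/m = 0.034000
Number of cashflows N = 6
Cashflows (t years, CF_t, discount factor 1/(1+y/m)^(m*t), PV):
  t = 0.5000: CF_t = 1.700000, DF = 0.967118, PV = 1.644101
  t = 1.0000: CF_t = 1.700000, DF = 0.935317, PV = 1.590039
  t = 1.5000: CF_t = 1.700000, DF = 0.904562, PV = 1.537756
  t = 2.0000: CF_t = 1.700000, DF = 0.874818, PV = 1.487191
  t = 2.5000: CF_t = 1.700000, DF = 0.846052, PV = 1.438289
  t = 3.0000: CF_t = 101.700000, DF = 0.818233, PV = 83.214253
Price P = sum_t PV_t = 90.911629


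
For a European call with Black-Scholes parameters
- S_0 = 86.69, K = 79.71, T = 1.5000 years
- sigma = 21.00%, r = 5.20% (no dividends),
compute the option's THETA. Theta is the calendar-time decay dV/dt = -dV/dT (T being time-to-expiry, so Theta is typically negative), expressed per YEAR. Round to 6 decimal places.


d1 = 0.7582472811; d2 = 0.5010508581
phi(d1) = 0.2992703293; exp(-qT) = 1.0000000000; exp(-rT) = 0.9249644265
Theta = -S*exp(-qT)*phi(d1)*sigma/(2*sqrt(T)) - r*K*exp(-rT)*N(d2) + q*S*exp(-qT)*N(d1)
N(d1) = 0.7758485195; N(d2) = 0.6918323347; sqrt(T) = 1.2247448714
Term 1 = -86.6900 * 1.0000000000 * 0.2992703293 * 0.2100 / (2 * 1.2247448714) = -2.2242127912
Term 2 = -0.0520 * 79.7100 * 0.9249644265 * 0.6918323347 = -2.6524184445
Term 3 = 0 (no dividend yield, q = 0)
Theta = -2.2242127912 + (-2.6524184445) + (0.0000000000) = -4.876631

Answer: Theta = -4.876631


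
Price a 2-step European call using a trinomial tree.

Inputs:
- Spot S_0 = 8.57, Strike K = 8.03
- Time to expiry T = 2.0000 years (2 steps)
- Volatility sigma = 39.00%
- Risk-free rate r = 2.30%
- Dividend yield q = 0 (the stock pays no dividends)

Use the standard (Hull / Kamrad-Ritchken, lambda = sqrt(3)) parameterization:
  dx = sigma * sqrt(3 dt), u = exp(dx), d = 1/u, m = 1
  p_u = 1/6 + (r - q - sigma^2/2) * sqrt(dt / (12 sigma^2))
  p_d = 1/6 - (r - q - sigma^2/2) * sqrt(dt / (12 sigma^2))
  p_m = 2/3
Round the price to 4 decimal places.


dt = T/N = 1.000000; dx = sigma*sqrt(3*dt) = 0.675500
u = exp(dx) = 1.965015; d = 1/u = 0.508902
p_u = 0.127399, p_m = 0.666667, p_d = 0.205934
Discount per step: exp(-r*dt) = 0.977262
Stock lattice S(k, j) with j the centered position index:
  k=0: S(0,+0) = 8.5700
  k=1: S(1,-1) = 4.3613; S(1,+0) = 8.5700; S(1,+1) = 16.8402
  k=2: S(2,-2) = 2.2195; S(2,-1) = 4.3613; S(2,+0) = 8.5700; S(2,+1) = 16.8402; S(2,+2) = 33.0912
Terminal payoffs V(N, j) = max(S_T - K, 0):
  V(2,-2) = 0.000000; V(2,-1) = 0.000000; V(2,+0) = 0.540000; V(2,+1) = 8.810177; V(2,+2) = 25.061199
Backward induction: V(k, j) = exp(-r*dt) * [p_u * V(k+1, j+1) + p_m * V(k+1, j) + p_d * V(k+1, j-1)]
  V(1,-1) = exp(-r*dt) * [p_u*0.540000 + p_m*0.000000 + p_d*0.000000] = 0.067231
  V(1,+0) = exp(-r*dt) * [p_u*8.810177 + p_m*0.540000 + p_d*0.000000] = 1.448705
  V(1,+1) = exp(-r*dt) * [p_u*25.061199 + p_m*8.810177 + p_d*0.540000] = 8.968767
  V(0,+0) = exp(-r*dt) * [p_u*8.968767 + p_m*1.448705 + p_d*0.067231] = 2.074010

Answer: Price = V(0,0) = 2.0740


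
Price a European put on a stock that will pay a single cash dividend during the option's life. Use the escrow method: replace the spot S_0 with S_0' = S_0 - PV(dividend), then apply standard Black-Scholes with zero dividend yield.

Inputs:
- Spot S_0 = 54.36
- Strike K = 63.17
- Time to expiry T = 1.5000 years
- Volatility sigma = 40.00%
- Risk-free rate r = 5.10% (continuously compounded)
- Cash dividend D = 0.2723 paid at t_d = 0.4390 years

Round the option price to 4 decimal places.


Answer: Price = 13.2445

Derivation:
PV(D) = D * exp(-r * t_d) = 0.2723 * 0.97785977 = 0.26627122
S_0' = S_0 - PV(D) = 54.3600 - 0.26627122 = 54.09372878
d1 = (ln(S_0'/K) + (r + sigma^2/2)*T) / (sigma*sqrt(T)) = 0.08448444
d2 = d1 - sigma*sqrt(T) = -0.40541351
exp(-rT) = 0.92635291
N(-d1) = 0.46633564; N(-d2) = 0.65741321
P = K * exp(-rT) * N(-d2) - S_0' * N(-d1) = 63.1700 * 0.92635291 * 0.65741321 - 54.09372878 * 0.46633564 = 13.2445


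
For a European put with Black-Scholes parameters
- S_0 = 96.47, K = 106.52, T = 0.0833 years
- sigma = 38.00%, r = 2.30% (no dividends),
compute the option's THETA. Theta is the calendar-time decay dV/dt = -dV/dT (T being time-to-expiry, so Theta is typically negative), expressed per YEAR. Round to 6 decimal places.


d1 = -0.8312819354; d2 = -0.9409565450
phi(d1) = 0.2823936213; exp(-qT) = 1.0000000000; exp(-rT) = 0.9980859342
Theta = -S*exp(-qT)*phi(d1)*sigma/(2*sqrt(T)) + r*K*exp(-rT)*N(-d2) - q*S*exp(-qT)*N(-d1)
N(-d1) = 0.7970928114; N(-d2) = 0.8266364357; sqrt(T) = 0.2886173938
Term 1 = -96.4700 * 1.0000000000 * 0.2823936213 * 0.3800 / (2 * 0.2886173938) = -17.9340452588
Term 2 = 0.0230 * 106.5200 * 0.9980859342 * 0.8266364357 = 2.0213497858
Term 3 = 0 (no dividend yield, q = 0)
Theta = -17.9340452588 + (2.0213497858) + (0.0000000000) = -15.912695

Answer: Theta = -15.912695


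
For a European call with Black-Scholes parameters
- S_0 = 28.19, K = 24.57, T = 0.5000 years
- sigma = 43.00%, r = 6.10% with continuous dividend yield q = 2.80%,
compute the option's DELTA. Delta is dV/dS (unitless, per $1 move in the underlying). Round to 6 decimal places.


Answer: Delta = 0.734479

Derivation:
d1 = 0.6583200922; d2 = 0.3542641763
phi(d1) = 0.3212193021; exp(-qT) = 0.9860975443; exp(-rT) = 0.9699604321
N(d1) = 0.7448337650
Delta = exp(-qT) * N(d1) = 0.9860975443 * 0.7448337650 = 0.734479


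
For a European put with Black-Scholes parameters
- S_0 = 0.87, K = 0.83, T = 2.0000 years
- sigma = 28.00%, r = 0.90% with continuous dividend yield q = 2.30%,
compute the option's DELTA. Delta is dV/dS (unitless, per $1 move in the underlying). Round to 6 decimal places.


Answer: Delta = -0.384677

Derivation:
d1 = 0.2461426353; d2 = -0.1498371622
phi(d1) = 0.3870382972; exp(-qT) = 0.9550419622; exp(-rT) = 0.9821610324
N(-d1) = 0.4027859100
Delta = -exp(-qT) * N(-d1) = -0.9550419622 * 0.4027859100 = -0.384677


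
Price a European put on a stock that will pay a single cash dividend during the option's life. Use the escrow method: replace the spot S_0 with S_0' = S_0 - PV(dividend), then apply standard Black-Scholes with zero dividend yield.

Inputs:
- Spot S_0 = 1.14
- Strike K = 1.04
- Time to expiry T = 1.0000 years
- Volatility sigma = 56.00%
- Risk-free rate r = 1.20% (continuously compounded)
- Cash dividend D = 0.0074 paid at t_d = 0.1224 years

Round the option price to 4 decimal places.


Answer: Price = 0.1892

Derivation:
PV(D) = D * exp(-r * t_d) = 0.0074 * 0.99853228 = 0.00738914
S_0' = S_0 - PV(D) = 1.1400 - 0.00738914 = 1.13261086
d1 = (ln(S_0'/K) + (r + sigma^2/2)*T) / (sigma*sqrt(T)) = 0.45375848
d2 = d1 - sigma*sqrt(T) = -0.10624152
exp(-rT) = 0.98807171
N(-d1) = 0.32500133; N(-d2) = 0.54230463
P = K * exp(-rT) * N(-d2) - S_0' * N(-d1) = 1.0400 * 0.98807171 * 0.54230463 - 1.13261086 * 0.32500133 = 0.1892


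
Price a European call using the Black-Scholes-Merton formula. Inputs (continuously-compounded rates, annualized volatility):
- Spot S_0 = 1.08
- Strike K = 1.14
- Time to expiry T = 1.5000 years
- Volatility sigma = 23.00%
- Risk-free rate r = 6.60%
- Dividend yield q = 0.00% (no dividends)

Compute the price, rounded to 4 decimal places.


Answer: Price = 0.1435

Derivation:
d1 = (ln(S/K) + (r - q + 0.5*sigma^2) * T) / (sigma * sqrt(T)) = 0.30035636
d2 = d1 - sigma * sqrt(T) = 0.01866504
exp(-rT) = 0.90574271; exp(-qT) = 1.00000000
C = S_0 * exp(-qT) * N(d1) - K * exp(-rT) * N(d2)
N(d1) = 0.61804733; N(d2) = 0.50744584
C = 1.0800 * 1.00000000 * 0.61804733 - 1.1400 * 0.90574271 * 0.50744584 = 0.1435


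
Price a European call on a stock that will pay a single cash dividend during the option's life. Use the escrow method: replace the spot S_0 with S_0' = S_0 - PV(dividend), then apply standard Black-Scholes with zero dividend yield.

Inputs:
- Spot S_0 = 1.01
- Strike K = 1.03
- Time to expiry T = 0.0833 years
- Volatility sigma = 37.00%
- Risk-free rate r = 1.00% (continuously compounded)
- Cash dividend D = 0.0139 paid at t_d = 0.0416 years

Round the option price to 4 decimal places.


Answer: Price = 0.0286

Derivation:
PV(D) = D * exp(-r * t_d) = 0.0139 * 0.99958409 = 0.01389422
S_0' = S_0 - PV(D) = 1.0100 - 0.01389422 = 0.99610578
d1 = (ln(S_0'/K) + (r + sigma^2/2)*T) / (sigma*sqrt(T)) = -0.25214096
d2 = d1 - sigma*sqrt(T) = -0.35892939
exp(-rT) = 0.99916735
N(d1) = 0.40046606; N(d2) = 0.35982396
C = S_0' * N(d1) - K * exp(-rT) * N(d2) = 0.99610578 * 0.40046606 - 1.0300 * 0.99916735 * 0.35982396 = 0.0286


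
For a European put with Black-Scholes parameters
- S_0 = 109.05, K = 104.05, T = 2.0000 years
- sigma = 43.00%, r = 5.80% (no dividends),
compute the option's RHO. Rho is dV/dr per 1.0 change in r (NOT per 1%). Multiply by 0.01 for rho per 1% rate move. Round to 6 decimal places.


d1 = 0.5719917318; d2 = -0.0361201000
phi(d1) = 0.3387388563; exp(-qT) = 1.0000000000; exp(-rT) = 0.8904752233
N(-d2) = 0.5144067024
Rho = -K*T*exp(-rT)*N(-d2) = -104.0500 * 2.0000 * 0.8904752233 * 0.5144067024 = -95.323623

Answer: Rho = -95.323623


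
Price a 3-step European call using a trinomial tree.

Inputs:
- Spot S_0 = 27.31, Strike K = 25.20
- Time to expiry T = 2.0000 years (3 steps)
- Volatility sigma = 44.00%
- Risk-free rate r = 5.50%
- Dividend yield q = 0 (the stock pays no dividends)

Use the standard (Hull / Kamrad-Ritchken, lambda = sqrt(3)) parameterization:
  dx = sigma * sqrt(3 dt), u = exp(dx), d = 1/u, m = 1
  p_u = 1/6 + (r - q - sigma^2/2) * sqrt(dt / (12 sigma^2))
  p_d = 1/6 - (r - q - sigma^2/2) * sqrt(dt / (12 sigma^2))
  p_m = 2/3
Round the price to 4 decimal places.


dt = T/N = 0.666667; dx = sigma*sqrt(3*dt) = 0.622254
u = exp(dx) = 1.863123; d = 1/u = 0.536733
p_u = 0.144275, p_m = 0.666667, p_d = 0.189058
Discount per step: exp(-r*dt) = 0.963997
Stock lattice S(k, j) with j the centered position index:
  k=0: S(0,+0) = 27.3100
  k=1: S(1,-1) = 14.6582; S(1,+0) = 27.3100; S(1,+1) = 50.8819
  k=2: S(2,-2) = 7.8675; S(2,-1) = 14.6582; S(2,+0) = 27.3100; S(2,+1) = 50.8819; S(2,+2) = 94.7992
  k=3: S(3,-3) = 4.2228; S(3,-2) = 7.8675; S(3,-1) = 14.6582; S(3,+0) = 27.3100; S(3,+1) = 50.8819; S(3,+2) = 94.7992; S(3,+3) = 176.6225
Terminal payoffs V(N, j) = max(S_T - K, 0):
  V(3,-3) = 0.000000; V(3,-2) = 0.000000; V(3,-1) = 0.000000; V(3,+0) = 2.110000; V(3,+1) = 25.681882; V(3,+2) = 69.599191; V(3,+3) = 151.422527
Backward induction: V(k, j) = exp(-r*dt) * [p_u * V(k+1, j+1) + p_m * V(k+1, j) + p_d * V(k+1, j-1)]
  V(2,-2) = exp(-r*dt) * [p_u*0.000000 + p_m*0.000000 + p_d*0.000000] = 0.000000
  V(2,-1) = exp(-r*dt) * [p_u*2.110000 + p_m*0.000000 + p_d*0.000000] = 0.293460
  V(2,+0) = exp(-r*dt) * [p_u*25.681882 + p_m*2.110000 + p_d*0.000000] = 4.927877
  V(2,+1) = exp(-r*dt) * [p_u*69.599191 + p_m*25.681882 + p_d*2.110000] = 26.569299
  V(2,+2) = exp(-r*dt) * [p_u*151.422527 + p_m*69.599191 + p_d*25.681882] = 70.469477
  V(1,-1) = exp(-r*dt) * [p_u*4.927877 + p_m*0.293460 + p_d*0.000000] = 0.873969
  V(1,+0) = exp(-r*dt) * [p_u*26.569299 + p_m*4.927877 + p_d*0.293460] = 6.915733
  V(1,+1) = exp(-r*dt) * [p_u*70.469477 + p_m*26.569299 + p_d*4.927877] = 27.774214
  V(0,+0) = exp(-r*dt) * [p_u*27.774214 + p_m*6.915733 + p_d*0.873969] = 8.466638

Answer: Price = V(0,0) = 8.4666


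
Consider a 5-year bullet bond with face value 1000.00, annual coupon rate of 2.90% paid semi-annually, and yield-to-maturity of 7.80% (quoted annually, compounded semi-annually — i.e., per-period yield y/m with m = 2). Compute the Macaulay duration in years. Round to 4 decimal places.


Coupon per period c = face * coupon_rate / m = 14.500000
Periods per year m = 2; per-period yield y/m = 0.039000
Number of cashflows N = 10
Cashflows (t years, CF_t, discount factor 1/(1+y/m)^(m*t), PV):
  t = 0.5000: CF_t = 14.500000, DF = 0.962464, PV = 13.955727
  t = 1.0000: CF_t = 14.500000, DF = 0.926337, PV = 13.431883
  t = 1.5000: CF_t = 14.500000, DF = 0.891566, PV = 12.927703
  t = 2.0000: CF_t = 14.500000, DF = 0.858100, PV = 12.442447
  t = 2.5000: CF_t = 14.500000, DF = 0.825890, PV = 11.975407
  t = 3.0000: CF_t = 14.500000, DF = 0.794889, PV = 11.525897
  t = 3.5000: CF_t = 14.500000, DF = 0.765052, PV = 11.093259
  t = 4.0000: CF_t = 14.500000, DF = 0.736335, PV = 10.676862
  t = 4.5000: CF_t = 14.500000, DF = 0.708696, PV = 10.276094
  t = 5.0000: CF_t = 1014.500000, DF = 0.682094, PV = 691.984833
Price P = sum_t PV_t = 800.290112
Macaulay numerator sum_t t * PV_t:
  t * PV_t at t = 0.5000: 6.977863
  t * PV_t at t = 1.0000: 13.431883
  t * PV_t at t = 1.5000: 19.391554
  t * PV_t at t = 2.0000: 24.884895
  t * PV_t at t = 2.5000: 29.938516
  t * PV_t at t = 3.0000: 34.577690
  t * PV_t at t = 3.5000: 38.826408
  t * PV_t at t = 4.0000: 42.707447
  t * PV_t at t = 4.5000: 46.242424
  t * PV_t at t = 5.0000: 3459.924166
Macaulay duration D = (sum_t t * PV_t) / P = 3716.902846 / 800.290112 = 4.644444

Answer: Macaulay duration = 4.6444 years


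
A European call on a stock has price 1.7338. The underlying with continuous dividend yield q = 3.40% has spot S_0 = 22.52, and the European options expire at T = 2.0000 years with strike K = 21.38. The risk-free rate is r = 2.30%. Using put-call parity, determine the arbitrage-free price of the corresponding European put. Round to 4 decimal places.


Put-call parity: C - P = S_0 * exp(-qT) - K * exp(-rT).
S_0 * exp(-qT) = 22.5200 * 0.93426047 = 21.03954586
K * exp(-rT) = 21.3800 * 0.95504196 = 20.41879715
P = C - S*exp(-qT) + K*exp(-rT)
P = 1.7338 - 21.03954586 + 20.41879715 = 1.1131

Answer: Put price = 1.1131


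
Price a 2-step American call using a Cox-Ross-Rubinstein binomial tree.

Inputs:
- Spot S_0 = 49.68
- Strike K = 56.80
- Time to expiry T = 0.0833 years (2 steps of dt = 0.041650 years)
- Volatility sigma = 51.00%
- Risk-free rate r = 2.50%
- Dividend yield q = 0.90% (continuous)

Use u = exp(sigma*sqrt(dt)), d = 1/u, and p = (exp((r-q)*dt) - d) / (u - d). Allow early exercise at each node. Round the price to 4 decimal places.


dt = T/N = 0.041650
u = exp(sigma*sqrt(dt)) = 1.109692; d = 1/u = 0.901151
p = (exp((r-q)*dt) - d) / (u - d) = 0.477199
Discount per step: exp(-r*dt) = 0.998959
Stock lattice S(k, i) with i counting down-moves:
  k=0: S(0,0) = 49.6800
  k=1: S(1,0) = 55.1295; S(1,1) = 44.7692
  k=2: S(2,0) = 61.1768; S(2,1) = 49.6800; S(2,2) = 40.3438
Terminal payoffs V(N, i) = max(S_T - K, 0):
  V(2,0) = 4.376763; V(2,1) = 0.000000; V(2,2) = 0.000000
Backward induction: V(k, i) = exp(-r*dt) * [p * V(k+1, i) + (1-p) * V(k+1, i+1)]; then take max(V_cont, immediate exercise) for American.
  V(1,0) = exp(-r*dt) * [p*4.376763 + (1-p)*0.000000] = 2.086415; exercise = 0.000000; V(1,0) = max -> 2.086415
  V(1,1) = exp(-r*dt) * [p*0.000000 + (1-p)*0.000000] = 0.000000; exercise = 0.000000; V(1,1) = max -> 0.000000
  V(0,0) = exp(-r*dt) * [p*2.086415 + (1-p)*0.000000] = 0.994600; exercise = 0.000000; V(0,0) = max -> 0.994600

Answer: Price = V(0,0) = 0.9946


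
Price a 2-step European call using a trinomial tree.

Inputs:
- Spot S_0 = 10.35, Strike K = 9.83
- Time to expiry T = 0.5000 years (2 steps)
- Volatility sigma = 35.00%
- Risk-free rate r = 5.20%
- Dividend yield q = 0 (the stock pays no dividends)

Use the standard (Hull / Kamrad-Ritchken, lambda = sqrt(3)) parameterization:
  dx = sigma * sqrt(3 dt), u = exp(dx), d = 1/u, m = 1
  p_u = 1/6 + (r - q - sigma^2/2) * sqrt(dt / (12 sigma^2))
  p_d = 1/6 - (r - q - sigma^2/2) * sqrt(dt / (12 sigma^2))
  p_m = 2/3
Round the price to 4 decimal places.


dt = T/N = 0.250000; dx = sigma*sqrt(3*dt) = 0.303109
u = exp(dx) = 1.354062; d = 1/u = 0.738519
p_u = 0.162852, p_m = 0.666667, p_d = 0.170481
Discount per step: exp(-r*dt) = 0.987084
Stock lattice S(k, j) with j the centered position index:
  k=0: S(0,+0) = 10.3500
  k=1: S(1,-1) = 7.6437; S(1,+0) = 10.3500; S(1,+1) = 14.0145
  k=2: S(2,-2) = 5.6450; S(2,-1) = 7.6437; S(2,+0) = 10.3500; S(2,+1) = 14.0145; S(2,+2) = 18.9766
Terminal payoffs V(N, j) = max(S_T - K, 0):
  V(2,-2) = 0.000000; V(2,-1) = 0.000000; V(2,+0) = 0.520000; V(2,+1) = 4.184541; V(2,+2) = 9.146556
Backward induction: V(k, j) = exp(-r*dt) * [p_u * V(k+1, j+1) + p_m * V(k+1, j) + p_d * V(k+1, j-1)]
  V(1,-1) = exp(-r*dt) * [p_u*0.520000 + p_m*0.000000 + p_d*0.000000] = 0.083589
  V(1,+0) = exp(-r*dt) * [p_u*4.184541 + p_m*0.520000 + p_d*0.000000] = 1.014848
  V(1,+1) = exp(-r*dt) * [p_u*9.146556 + p_m*4.184541 + p_d*0.520000] = 4.311464
  V(0,+0) = exp(-r*dt) * [p_u*4.311464 + p_m*1.014848 + p_d*0.083589] = 1.374956

Answer: Price = V(0,0) = 1.3750


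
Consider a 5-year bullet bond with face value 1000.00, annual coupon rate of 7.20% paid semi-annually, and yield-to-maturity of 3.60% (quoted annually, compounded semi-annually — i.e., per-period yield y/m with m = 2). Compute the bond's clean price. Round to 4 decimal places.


Coupon per period c = face * coupon_rate / m = 36.000000
Periods per year m = 2; per-period yield y/m = 0.018000
Number of cashflows N = 10
Cashflows (t years, CF_t, discount factor 1/(1+y/m)^(m*t), PV):
  t = 0.5000: CF_t = 36.000000, DF = 0.982318, PV = 35.363458
  t = 1.0000: CF_t = 36.000000, DF = 0.964949, PV = 34.738171
  t = 1.5000: CF_t = 36.000000, DF = 0.947887, PV = 34.123940
  t = 2.0000: CF_t = 36.000000, DF = 0.931127, PV = 33.520570
  t = 2.5000: CF_t = 36.000000, DF = 0.914663, PV = 32.927868
  t = 3.0000: CF_t = 36.000000, DF = 0.898490, PV = 32.345646
  t = 3.5000: CF_t = 36.000000, DF = 0.882603, PV = 31.773719
  t = 4.0000: CF_t = 36.000000, DF = 0.866997, PV = 31.211905
  t = 4.5000: CF_t = 36.000000, DF = 0.851667, PV = 30.660025
  t = 5.0000: CF_t = 1036.000000, DF = 0.836608, PV = 866.726301
Price P = sum_t PV_t = 1163.391602

Answer: Price = 1163.3916


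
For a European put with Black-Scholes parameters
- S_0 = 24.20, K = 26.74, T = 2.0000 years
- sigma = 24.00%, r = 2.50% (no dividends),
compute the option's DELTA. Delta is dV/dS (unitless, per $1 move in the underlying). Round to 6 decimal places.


d1 = 0.0229575813; d2 = -0.3164536736
phi(d1) = 0.3988371629; exp(-qT) = 1.0000000000; exp(-rT) = 0.9512294245
N(-d1) = 0.4908420546
Delta = -exp(-qT) * N(-d1) = -1.0000000000 * 0.4908420546 = -0.490842

Answer: Delta = -0.490842


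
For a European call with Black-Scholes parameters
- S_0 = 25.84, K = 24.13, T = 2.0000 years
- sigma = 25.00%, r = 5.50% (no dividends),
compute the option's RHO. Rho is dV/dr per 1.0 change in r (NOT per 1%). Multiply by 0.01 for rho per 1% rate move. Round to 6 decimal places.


Answer: Rho = 27.173928

Derivation:
d1 = 0.6815598597; d2 = 0.3280064691
phi(d1) = 0.3162568894; exp(-qT) = 1.0000000000; exp(-rT) = 0.8958341353
N(d2) = 0.6285466143
Rho = K*T*exp(-rT)*N(d2) = 24.1300 * 2.0000 * 0.8958341353 * 0.6285466143 = 27.173928


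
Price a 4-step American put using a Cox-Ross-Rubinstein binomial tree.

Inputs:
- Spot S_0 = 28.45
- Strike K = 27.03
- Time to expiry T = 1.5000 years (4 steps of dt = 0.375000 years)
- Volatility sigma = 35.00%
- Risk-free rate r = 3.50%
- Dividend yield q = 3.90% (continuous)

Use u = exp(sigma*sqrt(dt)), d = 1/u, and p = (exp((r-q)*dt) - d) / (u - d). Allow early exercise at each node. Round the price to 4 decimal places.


dt = T/N = 0.375000
u = exp(sigma*sqrt(dt)) = 1.239032; d = 1/u = 0.807082
p = (exp((r-q)*dt) - d) / (u - d) = 0.443152
Discount per step: exp(-r*dt) = 0.986961
Stock lattice S(k, i) with i counting down-moves:
  k=0: S(0,0) = 28.4500
  k=1: S(1,0) = 35.2505; S(1,1) = 22.9615
  k=2: S(2,0) = 43.6764; S(2,1) = 28.4500; S(2,2) = 18.5318
  k=3: S(3,0) = 54.1165; S(3,1) = 35.2505; S(3,2) = 22.9615; S(3,3) = 14.9567
  k=4: S(4,0) = 67.0521; S(4,1) = 43.6764; S(4,2) = 28.4500; S(4,3) = 18.5318; S(4,4) = 12.0713
Terminal payoffs V(N, i) = max(K - S_T, 0):
  V(4,0) = 0.000000; V(4,1) = 0.000000; V(4,2) = 0.000000; V(4,3) = 8.498213; V(4,4) = 14.958748
Backward induction: V(k, i) = exp(-r*dt) * [p * V(k+1, i) + (1-p) * V(k+1, i+1)]; then take max(V_cont, immediate exercise) for American.
  V(3,0) = exp(-r*dt) * [p*0.000000 + (1-p)*0.000000] = 0.000000; exercise = 0.000000; V(3,0) = max -> 0.000000
  V(3,1) = exp(-r*dt) * [p*0.000000 + (1-p)*0.000000] = 0.000000; exercise = 0.000000; V(3,1) = max -> 0.000000
  V(3,2) = exp(-r*dt) * [p*0.000000 + (1-p)*8.498213] = 4.670512; exercise = 4.068525; V(3,2) = max -> 4.670512
  V(3,3) = exp(-r*dt) * [p*8.498213 + (1-p)*14.958748] = 11.938032; exercise = 12.073334; V(3,3) = max -> 12.073334
  V(2,0) = exp(-r*dt) * [p*0.000000 + (1-p)*0.000000] = 0.000000; exercise = 0.000000; V(2,0) = max -> 0.000000
  V(2,1) = exp(-r*dt) * [p*0.000000 + (1-p)*4.670512] = 2.566855; exercise = 0.000000; V(2,1) = max -> 2.566855
  V(2,2) = exp(-r*dt) * [p*4.670512 + (1-p)*12.073334] = 8.678111; exercise = 8.498213; V(2,2) = max -> 8.678111
  V(1,0) = exp(-r*dt) * [p*0.000000 + (1-p)*2.566855] = 1.410712; exercise = 0.000000; V(1,0) = max -> 1.410712
  V(1,1) = exp(-r*dt) * [p*2.566855 + (1-p)*8.678111] = 5.892055; exercise = 4.068525; V(1,1) = max -> 5.892055
  V(0,0) = exp(-r*dt) * [p*1.410712 + (1-p)*5.892055] = 3.855208; exercise = 0.000000; V(0,0) = max -> 3.855208

Answer: Price = V(0,0) = 3.8552


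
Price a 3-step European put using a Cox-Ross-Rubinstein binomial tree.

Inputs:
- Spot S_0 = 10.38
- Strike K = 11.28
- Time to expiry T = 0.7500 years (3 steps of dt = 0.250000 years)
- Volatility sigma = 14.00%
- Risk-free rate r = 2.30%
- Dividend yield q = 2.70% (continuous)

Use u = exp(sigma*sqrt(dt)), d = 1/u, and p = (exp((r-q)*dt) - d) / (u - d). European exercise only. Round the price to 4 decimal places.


Answer: Price = V(0,0) = 1.0763

Derivation:
dt = T/N = 0.250000
u = exp(sigma*sqrt(dt)) = 1.072508; d = 1/u = 0.932394
p = (exp((r-q)*dt) - d) / (u - d) = 0.475374
Discount per step: exp(-r*dt) = 0.994266
Stock lattice S(k, i) with i counting down-moves:
  k=0: S(0,0) = 10.3800
  k=1: S(1,0) = 11.1326; S(1,1) = 9.6782
  k=2: S(2,0) = 11.9398; S(2,1) = 10.3800; S(2,2) = 9.0239
  k=3: S(3,0) = 12.8056; S(3,1) = 11.1326; S(3,2) = 9.6782; S(3,3) = 8.4139
Terminal payoffs V(N, i) = max(K - S_T, 0):
  V(3,0) = 0.000000; V(3,1) = 0.147365; V(3,2) = 1.601752; V(3,3) = 2.866136
Backward induction: V(k, i) = exp(-r*dt) * [p * V(k+1, i) + (1-p) * V(k+1, i+1)].
  V(2,0) = exp(-r*dt) * [p*0.000000 + (1-p)*0.147365] = 0.076868
  V(2,1) = exp(-r*dt) * [p*0.147365 + (1-p)*1.601752] = 0.905155
  V(2,2) = exp(-r*dt) * [p*1.601752 + (1-p)*2.866136] = 2.252094
  V(1,0) = exp(-r*dt) * [p*0.076868 + (1-p)*0.905155] = 0.508477
  V(1,1) = exp(-r*dt) * [p*0.905155 + (1-p)*2.252094] = 1.602554
  V(0,0) = exp(-r*dt) * [p*0.508477 + (1-p)*1.602554] = 1.076252


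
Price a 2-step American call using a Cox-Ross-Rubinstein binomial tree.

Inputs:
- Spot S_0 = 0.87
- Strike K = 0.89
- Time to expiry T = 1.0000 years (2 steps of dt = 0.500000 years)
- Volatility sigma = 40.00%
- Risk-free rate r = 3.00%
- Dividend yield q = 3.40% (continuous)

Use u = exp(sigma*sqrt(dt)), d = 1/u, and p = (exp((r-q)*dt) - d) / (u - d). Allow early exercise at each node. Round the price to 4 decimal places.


Answer: Price = V(0,0) = 0.1132

Derivation:
dt = T/N = 0.500000
u = exp(sigma*sqrt(dt)) = 1.326896; d = 1/u = 0.753638
p = (exp((r-q)*dt) - d) / (u - d) = 0.426272
Discount per step: exp(-r*dt) = 0.985112
Stock lattice S(k, i) with i counting down-moves:
  k=0: S(0,0) = 0.8700
  k=1: S(1,0) = 1.1544; S(1,1) = 0.6557
  k=2: S(2,0) = 1.5318; S(2,1) = 0.8700; S(2,2) = 0.4941
Terminal payoffs V(N, i) = max(S_T - K, 0):
  V(2,0) = 0.641769; V(2,1) = 0.000000; V(2,2) = 0.000000
Backward induction: V(k, i) = exp(-r*dt) * [p * V(k+1, i) + (1-p) * V(k+1, i+1)]; then take max(V_cont, immediate exercise) for American.
  V(1,0) = exp(-r*dt) * [p*0.641769 + (1-p)*0.000000] = 0.269495; exercise = 0.264400; V(1,0) = max -> 0.269495
  V(1,1) = exp(-r*dt) * [p*0.000000 + (1-p)*0.000000] = 0.000000; exercise = 0.000000; V(1,1) = max -> 0.000000
  V(0,0) = exp(-r*dt) * [p*0.269495 + (1-p)*0.000000] = 0.113168; exercise = 0.000000; V(0,0) = max -> 0.113168


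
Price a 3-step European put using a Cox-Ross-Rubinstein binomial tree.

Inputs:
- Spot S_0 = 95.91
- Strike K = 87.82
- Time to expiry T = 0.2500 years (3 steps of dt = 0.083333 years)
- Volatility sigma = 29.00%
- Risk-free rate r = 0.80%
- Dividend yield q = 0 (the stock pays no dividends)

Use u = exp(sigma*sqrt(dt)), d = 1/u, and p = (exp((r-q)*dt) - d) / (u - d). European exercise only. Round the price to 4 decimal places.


dt = T/N = 0.083333
u = exp(sigma*sqrt(dt)) = 1.087320; d = 1/u = 0.919693
p = (exp((r-q)*dt) - d) / (u - d) = 0.483062
Discount per step: exp(-r*dt) = 0.999334
Stock lattice S(k, i) with i counting down-moves:
  k=0: S(0,0) = 95.9100
  k=1: S(1,0) = 104.2848; S(1,1) = 88.2077
  k=2: S(2,0) = 113.3910; S(2,1) = 95.9100; S(2,2) = 81.1240
  k=3: S(3,0) = 123.2923; S(3,1) = 104.2848; S(3,2) = 88.2077; S(3,3) = 74.6091
Terminal payoffs V(N, i) = max(K - S_T, 0):
  V(3,0) = 0.000000; V(3,1) = 0.000000; V(3,2) = 0.000000; V(3,3) = 13.210870
Backward induction: V(k, i) = exp(-r*dt) * [p * V(k+1, i) + (1-p) * V(k+1, i+1)].
  V(2,0) = exp(-r*dt) * [p*0.000000 + (1-p)*0.000000] = 0.000000
  V(2,1) = exp(-r*dt) * [p*0.000000 + (1-p)*0.000000] = 0.000000
  V(2,2) = exp(-r*dt) * [p*0.000000 + (1-p)*13.210870] = 6.824654
  V(1,0) = exp(-r*dt) * [p*0.000000 + (1-p)*0.000000] = 0.000000
  V(1,1) = exp(-r*dt) * [p*0.000000 + (1-p)*6.824654] = 3.525574
  V(0,0) = exp(-r*dt) * [p*0.000000 + (1-p)*3.525574] = 1.821290

Answer: Price = V(0,0) = 1.8213


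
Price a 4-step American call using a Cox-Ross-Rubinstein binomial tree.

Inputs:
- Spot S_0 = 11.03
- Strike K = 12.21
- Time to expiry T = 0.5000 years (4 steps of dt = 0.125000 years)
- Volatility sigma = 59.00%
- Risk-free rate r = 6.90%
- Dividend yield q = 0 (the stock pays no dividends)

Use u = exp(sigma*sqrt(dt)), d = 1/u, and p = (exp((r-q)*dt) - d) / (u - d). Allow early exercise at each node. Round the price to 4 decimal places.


Answer: Price = V(0,0) = 1.5725

Derivation:
dt = T/N = 0.125000
u = exp(sigma*sqrt(dt)) = 1.231948; d = 1/u = 0.811723
p = (exp((r-q)*dt) - d) / (u - d) = 0.468653
Discount per step: exp(-r*dt) = 0.991412
Stock lattice S(k, i) with i counting down-moves:
  k=0: S(0,0) = 11.0300
  k=1: S(1,0) = 13.5884; S(1,1) = 8.9533
  k=2: S(2,0) = 16.7402; S(2,1) = 11.0300; S(2,2) = 7.2676
  k=3: S(3,0) = 20.6230; S(3,1) = 13.5884; S(3,2) = 8.9533; S(3,3) = 5.8993
  k=4: S(4,0) = 25.4065; S(4,1) = 16.7402; S(4,2) = 11.0300; S(4,3) = 7.2676; S(4,4) = 4.7886
Terminal payoffs V(N, i) = max(S_T - K, 0):
  V(4,0) = 13.196495; V(4,1) = 4.530180; V(4,2) = 0.000000; V(4,3) = 0.000000; V(4,4) = 0.000000
Backward induction: V(k, i) = exp(-r*dt) * [p * V(k+1, i) + (1-p) * V(k+1, i+1)]; then take max(V_cont, immediate exercise) for American.
  V(3,0) = exp(-r*dt) * [p*13.196495 + (1-p)*4.530180] = 8.517887; exercise = 8.413028; V(3,0) = max -> 8.517887
  V(3,1) = exp(-r*dt) * [p*4.530180 + (1-p)*0.000000] = 2.104848; exercise = 1.378384; V(3,1) = max -> 2.104848
  V(3,2) = exp(-r*dt) * [p*0.000000 + (1-p)*0.000000] = 0.000000; exercise = 0.000000; V(3,2) = max -> 0.000000
  V(3,3) = exp(-r*dt) * [p*0.000000 + (1-p)*0.000000] = 0.000000; exercise = 0.000000; V(3,3) = max -> 0.000000
  V(2,0) = exp(-r*dt) * [p*8.517887 + (1-p)*2.104848] = 5.066448; exercise = 4.530180; V(2,0) = max -> 5.066448
  V(2,1) = exp(-r*dt) * [p*2.104848 + (1-p)*0.000000] = 0.977971; exercise = 0.000000; V(2,1) = max -> 0.977971
  V(2,2) = exp(-r*dt) * [p*0.000000 + (1-p)*0.000000] = 0.000000; exercise = 0.000000; V(2,2) = max -> 0.000000
  V(1,0) = exp(-r*dt) * [p*5.066448 + (1-p)*0.977971] = 2.869193; exercise = 1.378384; V(1,0) = max -> 2.869193
  V(1,1) = exp(-r*dt) * [p*0.977971 + (1-p)*0.000000] = 0.454393; exercise = 0.000000; V(1,1) = max -> 0.454393
  V(0,0) = exp(-r*dt) * [p*2.869193 + (1-p)*0.454393] = 1.572474; exercise = 0.000000; V(0,0) = max -> 1.572474


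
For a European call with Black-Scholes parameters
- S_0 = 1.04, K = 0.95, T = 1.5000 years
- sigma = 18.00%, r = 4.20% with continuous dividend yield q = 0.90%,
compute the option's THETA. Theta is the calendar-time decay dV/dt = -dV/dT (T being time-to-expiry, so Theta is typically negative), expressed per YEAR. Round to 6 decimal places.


Answer: Theta = -0.041887

Derivation:
d1 = 0.7453434742; d2 = 0.5248893973
phi(d1) = 0.3021876852; exp(-qT) = 0.9865907163; exp(-rT) = 0.9389434737
Theta = -S*exp(-qT)*phi(d1)*sigma/(2*sqrt(T)) - r*K*exp(-rT)*N(d2) + q*S*exp(-qT)*N(d1)
N(d1) = 0.7719679470; N(d2) = 0.7001699598; sqrt(T) = 1.2247448714
Term 1 = -1.0400 * 0.9865907163 * 0.3021876852 * 0.1800 / (2 * 1.2247448714) = -0.0227847362
Term 2 = -0.0420 * 0.9500 * 0.9389434737 * 0.7001699598 = -0.0262310586
Term 3 = 0.0090 * 1.0400 * 0.9865907163 * 0.7719679470 = 0.0071287296
Theta = -0.0227847362 + (-0.0262310586) + (0.0071287296) = -0.041887


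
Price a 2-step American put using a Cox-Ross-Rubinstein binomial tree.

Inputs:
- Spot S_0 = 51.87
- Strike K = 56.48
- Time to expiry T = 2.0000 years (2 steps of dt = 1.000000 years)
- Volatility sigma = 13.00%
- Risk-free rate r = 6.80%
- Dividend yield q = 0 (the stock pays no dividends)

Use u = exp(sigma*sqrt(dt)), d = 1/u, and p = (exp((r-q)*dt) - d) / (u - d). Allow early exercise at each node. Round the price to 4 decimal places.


Answer: Price = V(0,0) = 4.6100

Derivation:
dt = T/N = 1.000000
u = exp(sigma*sqrt(dt)) = 1.138828; d = 1/u = 0.878095
p = (exp((r-q)*dt) - d) / (u - d) = 0.737421
Discount per step: exp(-r*dt) = 0.934260
Stock lattice S(k, i) with i counting down-moves:
  k=0: S(0,0) = 51.8700
  k=1: S(1,0) = 59.0710; S(1,1) = 45.5468
  k=2: S(2,0) = 67.2718; S(2,1) = 51.8700; S(2,2) = 39.9944
Terminal payoffs V(N, i) = max(K - S_T, 0):
  V(2,0) = 0.000000; V(2,1) = 4.610000; V(2,2) = 16.485554
Backward induction: V(k, i) = exp(-r*dt) * [p * V(k+1, i) + (1-p) * V(k+1, i+1)]; then take max(V_cont, immediate exercise) for American.
  V(1,0) = exp(-r*dt) * [p*0.000000 + (1-p)*4.610000] = 1.130913; exercise = 0.000000; V(1,0) = max -> 1.130913
  V(1,1) = exp(-r*dt) * [p*4.610000 + (1-p)*16.485554] = 7.220222; exercise = 10.933190; V(1,1) = max -> 10.933190
  V(0,0) = exp(-r*dt) * [p*1.130913 + (1-p)*10.933190] = 3.461237; exercise = 4.610000; V(0,0) = max -> 4.610000
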